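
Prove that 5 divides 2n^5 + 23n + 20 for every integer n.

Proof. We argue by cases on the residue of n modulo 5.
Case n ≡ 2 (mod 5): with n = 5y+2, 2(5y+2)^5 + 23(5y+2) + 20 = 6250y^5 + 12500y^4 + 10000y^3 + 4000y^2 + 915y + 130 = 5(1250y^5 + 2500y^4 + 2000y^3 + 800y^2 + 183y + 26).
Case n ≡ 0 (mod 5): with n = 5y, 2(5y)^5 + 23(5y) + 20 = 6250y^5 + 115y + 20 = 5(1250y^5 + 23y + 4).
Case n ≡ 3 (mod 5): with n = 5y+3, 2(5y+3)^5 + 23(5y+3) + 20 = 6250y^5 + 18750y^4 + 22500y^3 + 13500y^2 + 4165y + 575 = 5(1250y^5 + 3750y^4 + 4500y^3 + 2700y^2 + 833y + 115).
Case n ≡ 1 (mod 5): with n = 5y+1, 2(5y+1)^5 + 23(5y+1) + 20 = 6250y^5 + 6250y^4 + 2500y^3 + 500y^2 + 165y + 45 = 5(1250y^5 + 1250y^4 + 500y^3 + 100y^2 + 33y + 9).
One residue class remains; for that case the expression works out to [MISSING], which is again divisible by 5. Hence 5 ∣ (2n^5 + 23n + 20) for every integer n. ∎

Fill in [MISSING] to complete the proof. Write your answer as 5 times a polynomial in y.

The residues treated are {2, 0, 3, 1}, so the missing case is n ≡ 4 (mod 5); write n = 5y+4.
Then 2(5y+4)^5 + 23(5y+4) + 20 = 6250y^5 + 25000y^4 + 40000y^3 + 32000y^2 + 12915y + 2160 = 5(1250y^5 + 5000y^4 + 8000y^3 + 6400y^2 + 2583y + 432).

5(1250y^5 + 5000y^4 + 8000y^3 + 6400y^2 + 2583y + 432)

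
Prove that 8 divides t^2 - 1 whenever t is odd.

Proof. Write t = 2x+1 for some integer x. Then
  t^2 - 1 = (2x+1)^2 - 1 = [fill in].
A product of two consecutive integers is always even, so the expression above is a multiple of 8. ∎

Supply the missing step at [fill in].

(2x+1)^2 - 1 = 4x^2 + 4x + 1 - 1 = 4x^2 + 4x = 4x(x+1).
Since x and x+1 are consecutive, x(x+1) is even, and 4·(even) is a multiple of 8.

4x(x + 1)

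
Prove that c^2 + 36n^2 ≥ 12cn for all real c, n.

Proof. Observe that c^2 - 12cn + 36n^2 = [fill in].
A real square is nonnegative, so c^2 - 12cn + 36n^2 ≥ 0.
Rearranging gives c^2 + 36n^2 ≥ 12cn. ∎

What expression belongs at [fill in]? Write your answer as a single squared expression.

(c - 6n)^2

The leading and trailing coefficients are 1^2 and 6^2, and 12 = 2·1·6, so the trinomial is (c - 6n)^2.
Hence c^2 - 12cn + 36n^2 ≥ 0.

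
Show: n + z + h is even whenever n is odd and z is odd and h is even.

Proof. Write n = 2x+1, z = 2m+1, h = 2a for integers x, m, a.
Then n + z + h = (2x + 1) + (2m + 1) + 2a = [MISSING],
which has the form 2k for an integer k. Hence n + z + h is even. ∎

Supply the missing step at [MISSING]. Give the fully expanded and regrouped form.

(2x + 1) + (2m + 1) + 2a = 2a + 2m + 2x + 2
= 2(a + m + x + 1).
Since a + m + x + 1 is an integer, the sum is of the form 2k for an integer k.

2(a + m + x + 1)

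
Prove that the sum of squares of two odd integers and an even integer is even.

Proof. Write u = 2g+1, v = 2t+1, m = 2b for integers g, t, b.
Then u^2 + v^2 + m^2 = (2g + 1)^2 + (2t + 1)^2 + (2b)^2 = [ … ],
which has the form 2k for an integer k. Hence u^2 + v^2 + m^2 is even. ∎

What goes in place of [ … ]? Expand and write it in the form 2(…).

2(2b^2 + 2g^2 + 2g + 2t^2 + 2t + 1)

Expanding: (2g + 1)^2 + (2t + 1)^2 + (2b)^2 = 4b^2 + 4g^2 + 4g + 4t^2 + 4t + 2.
Every term is even; pulling out the factor of 2 gives 2(2b^2 + 2g^2 + 2g + 2t^2 + 2t + 1).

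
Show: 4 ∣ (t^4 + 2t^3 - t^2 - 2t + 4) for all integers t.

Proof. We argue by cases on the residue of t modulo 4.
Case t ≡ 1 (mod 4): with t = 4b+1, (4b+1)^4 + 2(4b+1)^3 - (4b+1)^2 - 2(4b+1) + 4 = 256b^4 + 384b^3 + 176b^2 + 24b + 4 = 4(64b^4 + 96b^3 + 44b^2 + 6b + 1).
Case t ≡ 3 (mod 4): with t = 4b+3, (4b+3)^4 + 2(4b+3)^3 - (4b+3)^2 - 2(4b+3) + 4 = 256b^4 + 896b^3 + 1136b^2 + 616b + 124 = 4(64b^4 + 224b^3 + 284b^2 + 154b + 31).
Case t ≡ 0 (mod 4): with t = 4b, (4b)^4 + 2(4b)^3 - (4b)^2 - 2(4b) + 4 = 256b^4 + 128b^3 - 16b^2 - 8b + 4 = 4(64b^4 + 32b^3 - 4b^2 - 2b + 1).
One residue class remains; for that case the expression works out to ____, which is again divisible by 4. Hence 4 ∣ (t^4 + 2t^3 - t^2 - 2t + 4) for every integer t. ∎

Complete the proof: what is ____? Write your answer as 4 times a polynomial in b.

The residues treated are {1, 3, 0}, so the missing case is t ≡ 2 (mod 4); write t = 4b+2.
Then (4b+2)^4 + 2(4b+2)^3 - (4b+2)^2 - 2(4b+2) + 4 = 256b^4 + 640b^3 + 560b^2 + 200b + 28 = 4(64b^4 + 160b^3 + 140b^2 + 50b + 7).

4(64b^4 + 160b^3 + 140b^2 + 50b + 7)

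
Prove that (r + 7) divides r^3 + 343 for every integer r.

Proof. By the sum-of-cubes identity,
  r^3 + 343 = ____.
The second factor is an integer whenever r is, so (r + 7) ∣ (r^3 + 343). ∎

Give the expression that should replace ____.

a^3 + b^3 = (a + b)(a^2 - ab + b^2). With a = r, b = 7:
r^3 + 343 = (r + 7)(r^2 - 7r + 49).

(r + 7)(r^2 - 7r + 49)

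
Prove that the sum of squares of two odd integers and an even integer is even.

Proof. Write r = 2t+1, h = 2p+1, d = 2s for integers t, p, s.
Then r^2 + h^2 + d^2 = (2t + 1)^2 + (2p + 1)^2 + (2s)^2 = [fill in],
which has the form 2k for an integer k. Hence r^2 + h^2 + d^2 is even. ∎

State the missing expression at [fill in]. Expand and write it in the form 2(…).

2(2p^2 + 2p + 2s^2 + 2t^2 + 2t + 1)

Expanding: (2t + 1)^2 + (2p + 1)^2 + (2s)^2 = 4p^2 + 4p + 4s^2 + 4t^2 + 4t + 2.
Every term is even; pulling out the factor of 2 gives 2(2p^2 + 2p + 2s^2 + 2t^2 + 2t + 1).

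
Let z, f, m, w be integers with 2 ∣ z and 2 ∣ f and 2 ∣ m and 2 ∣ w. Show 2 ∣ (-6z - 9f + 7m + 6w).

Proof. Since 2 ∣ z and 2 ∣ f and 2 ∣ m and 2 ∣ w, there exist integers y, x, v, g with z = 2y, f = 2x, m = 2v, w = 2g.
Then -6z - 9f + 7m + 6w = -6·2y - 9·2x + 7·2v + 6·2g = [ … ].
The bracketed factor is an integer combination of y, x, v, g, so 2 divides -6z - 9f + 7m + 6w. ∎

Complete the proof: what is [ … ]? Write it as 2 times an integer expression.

2(6g + 7v - 9x - 6y)

Each term has a factor of 2: -6·2y - 9·2x + 7·2v + 6·2g = 2·(6g + 7v - 9x - 6y).
Since 6g + 7v - 9x - 6y is an integer, 2 ∣ (-6z - 9f + 7m + 6w).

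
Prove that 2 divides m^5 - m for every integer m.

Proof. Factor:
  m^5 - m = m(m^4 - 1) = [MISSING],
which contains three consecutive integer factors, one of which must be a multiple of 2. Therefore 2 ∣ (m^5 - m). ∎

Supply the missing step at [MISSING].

m^4 - 1 = (m^2 - 1)(m^2 + 1), and m^2 - 1 = (m-1)(m+1).
So m(m^4 - 1) = (m - 1)m(m + 1)(m^2 + 1).

(m - 1)m(m + 1)(m^2 + 1)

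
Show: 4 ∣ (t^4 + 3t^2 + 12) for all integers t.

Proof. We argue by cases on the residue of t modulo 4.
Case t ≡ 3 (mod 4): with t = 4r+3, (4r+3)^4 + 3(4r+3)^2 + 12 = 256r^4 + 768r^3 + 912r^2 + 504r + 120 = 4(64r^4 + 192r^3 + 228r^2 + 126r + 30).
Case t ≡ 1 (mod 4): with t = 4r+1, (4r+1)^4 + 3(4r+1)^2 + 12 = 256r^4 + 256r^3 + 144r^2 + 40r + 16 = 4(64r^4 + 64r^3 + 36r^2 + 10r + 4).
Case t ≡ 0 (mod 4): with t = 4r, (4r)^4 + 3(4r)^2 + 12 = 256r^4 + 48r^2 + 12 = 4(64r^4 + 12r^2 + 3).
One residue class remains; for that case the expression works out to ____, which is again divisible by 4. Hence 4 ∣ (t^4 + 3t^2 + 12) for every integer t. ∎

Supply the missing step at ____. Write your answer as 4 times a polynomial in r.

Only t ≡ 2 (mod 4) is unaccounted for. Put t = 4r+2:
(4r+2)^4 + 3(4r+2)^2 + 12 expands to 256r^4 + 512r^3 + 432r^2 + 176r + 40,
and factoring out 4 leaves 4(64r^4 + 128r^3 + 108r^2 + 44r + 10).

4(64r^4 + 128r^3 + 108r^2 + 44r + 10)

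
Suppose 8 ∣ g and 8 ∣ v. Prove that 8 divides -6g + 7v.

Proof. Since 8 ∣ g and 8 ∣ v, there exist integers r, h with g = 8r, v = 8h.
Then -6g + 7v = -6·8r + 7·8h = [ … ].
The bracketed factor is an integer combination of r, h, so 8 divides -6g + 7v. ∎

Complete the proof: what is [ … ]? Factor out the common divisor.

Each term has a factor of 8: -6·8r + 7·8h = 8·(7h - 6r).
Since 7h - 6r is an integer, 8 ∣ (-6g + 7v).

8(7h - 6r)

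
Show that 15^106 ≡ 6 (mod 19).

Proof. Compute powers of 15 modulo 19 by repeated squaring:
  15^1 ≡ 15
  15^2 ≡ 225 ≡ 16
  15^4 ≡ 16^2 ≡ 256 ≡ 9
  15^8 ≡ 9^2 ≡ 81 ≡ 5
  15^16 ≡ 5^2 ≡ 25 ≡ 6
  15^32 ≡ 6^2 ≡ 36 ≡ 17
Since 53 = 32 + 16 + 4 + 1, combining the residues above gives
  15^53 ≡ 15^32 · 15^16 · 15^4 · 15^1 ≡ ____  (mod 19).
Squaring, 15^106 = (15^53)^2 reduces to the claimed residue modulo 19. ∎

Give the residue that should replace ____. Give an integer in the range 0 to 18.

15^32 · 15^16 · 15^4 · 15^1 ≡ 17 · 6 · 9 · 15 = 13770.
13770 mod 19 = 14, so 15^53 ≡ 14 (mod 19).

14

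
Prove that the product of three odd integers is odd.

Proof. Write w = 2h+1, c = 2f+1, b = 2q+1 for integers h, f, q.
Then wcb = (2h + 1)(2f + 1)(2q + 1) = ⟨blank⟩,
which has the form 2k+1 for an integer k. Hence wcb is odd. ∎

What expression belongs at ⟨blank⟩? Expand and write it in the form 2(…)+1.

Expanding: (2h + 1)(2f + 1)(2q + 1) = 8fhq + 4fh + 4fq + 2f + 4hq + 2h + 2q + 1.
Every term except the constant is even, so this is 2(4fhq + 2fh + 2fq + f + 2hq + h + q) + 1,
and 4fhq + 2fh + 2fq + f + 2hq + h + q ∈ ℤ gives the required form.

2(4fhq + 2fh + 2fq + f + 2hq + h + q) + 1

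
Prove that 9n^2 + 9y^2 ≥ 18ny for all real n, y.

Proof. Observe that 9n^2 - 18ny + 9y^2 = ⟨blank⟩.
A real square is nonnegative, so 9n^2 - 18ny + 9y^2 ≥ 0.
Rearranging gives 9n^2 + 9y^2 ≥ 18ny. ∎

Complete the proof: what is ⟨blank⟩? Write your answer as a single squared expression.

9n^2 - 18ny + 9y^2 is a perfect-square trinomial: the outer terms are (3n)^2 and (3y)^2, and the cross term is -2·3n·3y.
So 9n^2 - 18ny + 9y^2 = (3n - 3y)^2 ≥ 0.

(3n - 3y)^2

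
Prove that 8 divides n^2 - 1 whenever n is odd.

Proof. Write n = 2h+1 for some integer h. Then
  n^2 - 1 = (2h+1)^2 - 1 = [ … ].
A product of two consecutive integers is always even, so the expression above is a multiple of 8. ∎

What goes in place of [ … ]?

4h(h + 1)

(2h+1)^2 - 1 = 4h^2 + 4h + 1 - 1 = 4h^2 + 4h = 4h(h+1).
Since h and h+1 are consecutive, h(h+1) is even, and 4·(even) is a multiple of 8.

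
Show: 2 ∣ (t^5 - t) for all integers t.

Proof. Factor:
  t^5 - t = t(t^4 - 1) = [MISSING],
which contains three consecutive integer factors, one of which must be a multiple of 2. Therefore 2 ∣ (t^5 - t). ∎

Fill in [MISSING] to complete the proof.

t^4 - 1 = (t^2 - 1)(t^2 + 1), and t^2 - 1 = (t-1)(t+1).
So t(t^4 - 1) = (t - 1)t(t + 1)(t^2 + 1).

(t - 1)t(t + 1)(t^2 + 1)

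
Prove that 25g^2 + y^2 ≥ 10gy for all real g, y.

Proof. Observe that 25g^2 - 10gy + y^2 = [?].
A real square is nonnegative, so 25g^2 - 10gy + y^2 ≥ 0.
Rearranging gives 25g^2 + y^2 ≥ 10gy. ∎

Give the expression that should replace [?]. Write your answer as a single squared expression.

The leading and trailing coefficients are 5^2 and 1^2, and 10 = 2·5·1, so the trinomial is (5g - y)^2.
Hence 25g^2 - 10gy + y^2 ≥ 0.

(5g - y)^2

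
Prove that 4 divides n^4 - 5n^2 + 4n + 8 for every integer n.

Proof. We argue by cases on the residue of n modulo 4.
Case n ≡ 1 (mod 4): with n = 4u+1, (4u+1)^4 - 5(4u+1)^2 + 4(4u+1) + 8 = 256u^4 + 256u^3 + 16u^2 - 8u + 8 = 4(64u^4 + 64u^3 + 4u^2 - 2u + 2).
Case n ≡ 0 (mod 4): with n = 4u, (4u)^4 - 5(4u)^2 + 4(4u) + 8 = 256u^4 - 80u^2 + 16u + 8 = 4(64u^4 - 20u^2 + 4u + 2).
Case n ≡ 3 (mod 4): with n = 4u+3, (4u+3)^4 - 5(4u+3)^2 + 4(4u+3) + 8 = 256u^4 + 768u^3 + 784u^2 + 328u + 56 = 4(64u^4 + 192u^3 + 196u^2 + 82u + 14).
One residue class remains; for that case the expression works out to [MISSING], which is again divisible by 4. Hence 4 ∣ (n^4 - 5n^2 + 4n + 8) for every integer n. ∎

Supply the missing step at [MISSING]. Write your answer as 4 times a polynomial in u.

4(64u^4 + 128u^3 + 76u^2 + 16u + 3)

Only n ≡ 2 (mod 4) is unaccounted for. Put n = 4u+2:
(4u+2)^4 - 5(4u+2)^2 + 4(4u+2) + 8 expands to 256u^4 + 512u^3 + 304u^2 + 64u + 12,
and factoring out 4 leaves 4(64u^4 + 128u^3 + 76u^2 + 16u + 3).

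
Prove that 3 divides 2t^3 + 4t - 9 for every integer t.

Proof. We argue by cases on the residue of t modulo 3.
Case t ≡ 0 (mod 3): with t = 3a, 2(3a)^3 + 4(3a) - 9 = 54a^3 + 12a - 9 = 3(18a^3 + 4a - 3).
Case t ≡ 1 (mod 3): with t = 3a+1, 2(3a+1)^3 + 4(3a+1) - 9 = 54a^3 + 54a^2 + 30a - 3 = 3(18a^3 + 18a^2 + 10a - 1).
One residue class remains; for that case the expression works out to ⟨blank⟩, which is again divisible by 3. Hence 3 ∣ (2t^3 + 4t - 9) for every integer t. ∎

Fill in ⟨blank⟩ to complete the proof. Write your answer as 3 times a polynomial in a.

3(18a^3 + 36a^2 + 28a + 5)

Only t ≡ 2 (mod 3) is unaccounted for. Put t = 3a+2:
2(3a+2)^3 + 4(3a+2) - 9 expands to 54a^3 + 108a^2 + 84a + 15,
and factoring out 3 leaves 3(18a^3 + 36a^2 + 28a + 5).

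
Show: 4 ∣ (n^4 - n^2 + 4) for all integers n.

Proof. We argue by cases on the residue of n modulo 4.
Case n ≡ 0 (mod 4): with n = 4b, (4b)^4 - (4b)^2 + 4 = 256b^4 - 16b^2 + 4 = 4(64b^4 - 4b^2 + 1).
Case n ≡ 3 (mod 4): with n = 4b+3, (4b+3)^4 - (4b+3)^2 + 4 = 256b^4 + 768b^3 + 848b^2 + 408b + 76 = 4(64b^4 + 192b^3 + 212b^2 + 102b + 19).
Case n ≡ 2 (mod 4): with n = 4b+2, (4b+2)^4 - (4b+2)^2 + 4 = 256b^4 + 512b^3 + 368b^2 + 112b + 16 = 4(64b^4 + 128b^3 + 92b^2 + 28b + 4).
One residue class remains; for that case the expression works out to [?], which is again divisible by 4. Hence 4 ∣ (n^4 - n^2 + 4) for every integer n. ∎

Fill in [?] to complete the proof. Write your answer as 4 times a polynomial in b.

4(64b^4 + 64b^3 + 20b^2 + 2b + 1)

The residues treated are {0, 3, 2}, so the missing case is n ≡ 1 (mod 4); write n = 4b+1.
Then (4b+1)^4 - (4b+1)^2 + 4 = 256b^4 + 256b^3 + 80b^2 + 8b + 4 = 4(64b^4 + 64b^3 + 20b^2 + 2b + 1).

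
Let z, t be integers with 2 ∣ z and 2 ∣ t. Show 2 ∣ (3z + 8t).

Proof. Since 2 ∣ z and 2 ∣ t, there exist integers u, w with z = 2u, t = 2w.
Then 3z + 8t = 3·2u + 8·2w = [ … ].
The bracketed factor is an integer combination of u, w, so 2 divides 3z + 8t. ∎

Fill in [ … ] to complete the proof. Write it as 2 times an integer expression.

Pull the common 2 out of every term: 3·2u + 8·2w = 2(3u + 8w).
3u + 8w is an integer, which exhibits the divisibility.

2(3u + 8w)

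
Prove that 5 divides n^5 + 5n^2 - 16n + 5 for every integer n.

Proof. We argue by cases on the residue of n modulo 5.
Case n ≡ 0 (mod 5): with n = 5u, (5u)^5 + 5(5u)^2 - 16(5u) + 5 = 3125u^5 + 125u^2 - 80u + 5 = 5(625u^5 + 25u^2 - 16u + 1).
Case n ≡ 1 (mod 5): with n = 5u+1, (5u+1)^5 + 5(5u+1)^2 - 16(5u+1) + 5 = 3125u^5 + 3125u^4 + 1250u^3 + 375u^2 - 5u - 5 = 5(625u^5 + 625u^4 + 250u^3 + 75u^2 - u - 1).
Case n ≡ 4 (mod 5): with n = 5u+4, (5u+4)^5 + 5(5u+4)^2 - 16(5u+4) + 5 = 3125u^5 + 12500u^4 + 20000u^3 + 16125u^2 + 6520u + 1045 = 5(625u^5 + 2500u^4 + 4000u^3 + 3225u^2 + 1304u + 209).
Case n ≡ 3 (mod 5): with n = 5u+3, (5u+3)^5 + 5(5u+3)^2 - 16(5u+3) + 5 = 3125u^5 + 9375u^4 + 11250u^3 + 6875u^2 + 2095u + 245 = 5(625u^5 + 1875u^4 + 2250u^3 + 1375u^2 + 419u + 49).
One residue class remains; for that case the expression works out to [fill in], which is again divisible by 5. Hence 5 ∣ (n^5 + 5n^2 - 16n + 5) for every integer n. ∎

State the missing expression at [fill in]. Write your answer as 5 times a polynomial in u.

The residues treated are {0, 1, 4, 3}, so the missing case is n ≡ 2 (mod 5); write n = 5u+2.
Then (5u+2)^5 + 5(5u+2)^2 - 16(5u+2) + 5 = 3125u^5 + 6250u^4 + 5000u^3 + 2125u^2 + 420u + 25 = 5(625u^5 + 1250u^4 + 1000u^3 + 425u^2 + 84u + 5).

5(625u^5 + 1250u^4 + 1000u^3 + 425u^2 + 84u + 5)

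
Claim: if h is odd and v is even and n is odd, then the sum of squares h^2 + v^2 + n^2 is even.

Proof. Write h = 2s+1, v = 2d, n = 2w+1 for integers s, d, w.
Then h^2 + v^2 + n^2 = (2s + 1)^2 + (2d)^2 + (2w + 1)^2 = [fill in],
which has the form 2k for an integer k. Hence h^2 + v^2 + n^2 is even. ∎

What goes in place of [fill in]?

2(2d^2 + 2s^2 + 2s + 2w^2 + 2w + 1)

Expanding: (2s + 1)^2 + (2d)^2 + (2w + 1)^2 = 4d^2 + 4s^2 + 4s + 4w^2 + 4w + 2.
Every term is even; pulling out the factor of 2 gives 2(2d^2 + 2s^2 + 2s + 2w^2 + 2w + 1).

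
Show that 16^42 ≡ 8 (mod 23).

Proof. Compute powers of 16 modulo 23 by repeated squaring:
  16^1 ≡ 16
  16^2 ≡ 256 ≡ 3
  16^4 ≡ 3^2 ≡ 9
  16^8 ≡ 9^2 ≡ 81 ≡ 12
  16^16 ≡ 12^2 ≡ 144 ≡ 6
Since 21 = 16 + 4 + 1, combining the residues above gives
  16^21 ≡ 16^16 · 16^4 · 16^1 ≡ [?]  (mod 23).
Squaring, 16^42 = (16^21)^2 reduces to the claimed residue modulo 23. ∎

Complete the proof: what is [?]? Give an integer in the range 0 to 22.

13

16^16 · 16^4 · 16^1 ≡ 6 · 9 · 16 = 864.
864 mod 23 = 13, so 16^21 ≡ 13 (mod 23).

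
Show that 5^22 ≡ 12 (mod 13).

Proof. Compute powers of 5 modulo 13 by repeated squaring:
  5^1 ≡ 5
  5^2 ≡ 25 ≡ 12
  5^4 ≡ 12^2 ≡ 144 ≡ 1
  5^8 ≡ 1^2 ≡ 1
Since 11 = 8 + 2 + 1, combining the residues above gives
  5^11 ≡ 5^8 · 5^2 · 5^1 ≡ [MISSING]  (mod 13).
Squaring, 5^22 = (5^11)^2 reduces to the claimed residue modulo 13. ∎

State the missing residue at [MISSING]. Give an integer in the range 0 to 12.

8

Multiply the listed residues: 1 · 12 · 5 = 12 → 60.
Reducing modulo 13: 60 = 4·13 + 8, so 5^11 ≡ 8.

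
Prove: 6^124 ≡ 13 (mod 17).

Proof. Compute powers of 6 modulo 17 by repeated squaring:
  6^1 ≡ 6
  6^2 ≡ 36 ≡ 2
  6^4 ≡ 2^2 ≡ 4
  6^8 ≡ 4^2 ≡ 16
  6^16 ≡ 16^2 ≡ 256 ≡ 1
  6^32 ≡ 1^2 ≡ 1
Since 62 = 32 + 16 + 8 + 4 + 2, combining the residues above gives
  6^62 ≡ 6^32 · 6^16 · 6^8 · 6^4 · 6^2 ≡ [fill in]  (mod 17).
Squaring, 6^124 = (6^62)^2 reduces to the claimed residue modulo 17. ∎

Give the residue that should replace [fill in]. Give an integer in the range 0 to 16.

6^32 · 6^16 · 6^8 · 6^4 · 6^2 ≡ 1 · 1 · 16 · 4 · 2 = 128.
128 mod 17 = 9, so 6^62 ≡ 9 (mod 17).

9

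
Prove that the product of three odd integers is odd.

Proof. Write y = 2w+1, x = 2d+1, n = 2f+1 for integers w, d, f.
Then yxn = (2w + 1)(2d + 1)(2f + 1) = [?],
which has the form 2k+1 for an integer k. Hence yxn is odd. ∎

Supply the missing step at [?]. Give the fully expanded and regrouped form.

Expanding: (2w + 1)(2d + 1)(2f + 1) = 8dfw + 4df + 4dw + 2d + 4fw + 2f + 2w + 1.
Every term except the constant is even, so this is 2(4dfw + 2df + 2dw + d + 2fw + f + w) + 1,
and 4dfw + 2df + 2dw + d + 2fw + f + w ∈ ℤ gives the required form.

2(4dfw + 2df + 2dw + d + 2fw + f + w) + 1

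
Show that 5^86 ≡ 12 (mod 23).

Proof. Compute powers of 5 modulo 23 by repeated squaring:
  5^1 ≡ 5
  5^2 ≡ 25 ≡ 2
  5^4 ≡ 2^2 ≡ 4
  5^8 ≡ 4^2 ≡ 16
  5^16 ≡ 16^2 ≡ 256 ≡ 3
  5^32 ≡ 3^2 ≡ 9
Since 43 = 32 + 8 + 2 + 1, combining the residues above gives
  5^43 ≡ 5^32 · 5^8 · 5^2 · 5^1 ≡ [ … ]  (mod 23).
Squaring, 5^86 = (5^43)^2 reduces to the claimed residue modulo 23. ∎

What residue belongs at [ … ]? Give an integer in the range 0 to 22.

14

5^32 · 5^8 · 5^2 · 5^1 ≡ 9 · 16 · 2 · 5 = 1440.
1440 mod 23 = 14, so 5^43 ≡ 14 (mod 23).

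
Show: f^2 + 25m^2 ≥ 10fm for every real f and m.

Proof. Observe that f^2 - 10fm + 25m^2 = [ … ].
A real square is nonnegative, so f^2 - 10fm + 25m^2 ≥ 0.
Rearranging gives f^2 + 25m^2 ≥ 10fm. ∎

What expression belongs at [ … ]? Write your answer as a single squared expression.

f^2 - 10fm + 25m^2 is a perfect-square trinomial: the outer terms are (f)^2 and (5m)^2, and the cross term is -2·f·5m.
So f^2 - 10fm + 25m^2 = (f - 5m)^2 ≥ 0.

(f - 5m)^2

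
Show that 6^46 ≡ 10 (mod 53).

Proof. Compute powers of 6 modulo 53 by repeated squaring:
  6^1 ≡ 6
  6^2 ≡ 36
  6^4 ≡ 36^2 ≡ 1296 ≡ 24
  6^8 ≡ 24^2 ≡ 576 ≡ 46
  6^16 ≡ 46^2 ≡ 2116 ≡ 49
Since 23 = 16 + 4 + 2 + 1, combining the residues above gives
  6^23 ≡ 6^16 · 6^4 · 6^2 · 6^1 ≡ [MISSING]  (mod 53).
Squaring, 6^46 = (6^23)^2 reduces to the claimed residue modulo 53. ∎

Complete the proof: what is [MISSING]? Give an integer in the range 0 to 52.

40

6^16 · 6^4 · 6^2 · 6^1 ≡ 49 · 24 · 36 · 6 = 254016.
254016 mod 53 = 40, so 6^23 ≡ 40 (mod 53).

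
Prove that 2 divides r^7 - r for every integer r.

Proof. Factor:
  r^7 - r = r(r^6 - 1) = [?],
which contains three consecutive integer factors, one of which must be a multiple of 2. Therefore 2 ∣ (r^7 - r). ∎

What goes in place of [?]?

r^6 - 1 = (r^2 - 1)(r^4 + r^2 + 1), and r^2 - 1 = (r-1)(r+1).
So r(r^6 - 1) = (r - 1)r(r + 1)(r^4 + r^2 + 1).

(r - 1)r(r + 1)(r^4 + r^2 + 1)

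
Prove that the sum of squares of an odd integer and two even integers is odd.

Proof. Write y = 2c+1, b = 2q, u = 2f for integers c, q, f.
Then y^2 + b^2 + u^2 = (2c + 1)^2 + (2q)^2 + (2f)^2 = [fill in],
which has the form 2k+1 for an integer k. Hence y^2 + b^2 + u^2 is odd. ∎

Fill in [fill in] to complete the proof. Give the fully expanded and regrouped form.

2(2c^2 + 2c + 2f^2 + 2q^2) + 1

(2c + 1)^2 + (2q)^2 + (2f)^2 = 4c^2 + 4c + 4f^2 + 4q^2 + 1
= 2(2c^2 + 2c + 2f^2 + 2q^2) + 1.
Since 2c^2 + 2c + 2f^2 + 2q^2 is an integer, the sum of squares is of the form 2k+1 for an integer k.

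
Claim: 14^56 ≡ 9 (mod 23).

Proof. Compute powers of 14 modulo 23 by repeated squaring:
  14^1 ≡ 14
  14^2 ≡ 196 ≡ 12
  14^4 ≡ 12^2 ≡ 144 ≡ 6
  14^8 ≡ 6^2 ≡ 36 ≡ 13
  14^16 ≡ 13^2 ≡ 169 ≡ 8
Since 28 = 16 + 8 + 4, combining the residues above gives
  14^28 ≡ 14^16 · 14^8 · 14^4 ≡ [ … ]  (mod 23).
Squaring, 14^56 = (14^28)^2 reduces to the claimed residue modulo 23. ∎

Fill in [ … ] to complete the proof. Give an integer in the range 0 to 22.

14^16 · 14^8 · 14^4 ≡ 8 · 13 · 6 = 624.
624 mod 23 = 3, so 14^28 ≡ 3 (mod 23).

3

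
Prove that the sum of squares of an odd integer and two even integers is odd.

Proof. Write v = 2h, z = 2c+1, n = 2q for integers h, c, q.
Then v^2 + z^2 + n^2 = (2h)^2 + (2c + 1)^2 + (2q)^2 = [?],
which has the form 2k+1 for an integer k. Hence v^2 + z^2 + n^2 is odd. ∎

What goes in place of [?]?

2(2c^2 + 2c + 2h^2 + 2q^2) + 1

Expanding: (2h)^2 + (2c + 1)^2 + (2q)^2 = 4c^2 + 4c + 4h^2 + 4q^2 + 1.
Every term except the constant is even, so this is 2(2c^2 + 2c + 2h^2 + 2q^2) + 1,
and 2c^2 + 2c + 2h^2 + 2q^2 ∈ ℤ gives the required form.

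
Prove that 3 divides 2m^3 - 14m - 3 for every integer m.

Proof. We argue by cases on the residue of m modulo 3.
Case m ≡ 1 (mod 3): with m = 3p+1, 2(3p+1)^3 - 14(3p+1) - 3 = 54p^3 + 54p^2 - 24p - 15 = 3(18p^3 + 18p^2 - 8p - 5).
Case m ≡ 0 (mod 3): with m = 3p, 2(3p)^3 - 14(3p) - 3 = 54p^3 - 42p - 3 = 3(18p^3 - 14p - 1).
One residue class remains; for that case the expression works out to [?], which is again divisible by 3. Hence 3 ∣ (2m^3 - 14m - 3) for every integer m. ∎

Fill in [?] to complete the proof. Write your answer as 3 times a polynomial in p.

3(18p^3 + 36p^2 + 10p - 5)

Only m ≡ 2 (mod 3) is unaccounted for. Put m = 3p+2:
2(3p+2)^3 - 14(3p+2) - 3 expands to 54p^3 + 108p^2 + 30p - 15,
and factoring out 3 leaves 3(18p^3 + 36p^2 + 10p - 5).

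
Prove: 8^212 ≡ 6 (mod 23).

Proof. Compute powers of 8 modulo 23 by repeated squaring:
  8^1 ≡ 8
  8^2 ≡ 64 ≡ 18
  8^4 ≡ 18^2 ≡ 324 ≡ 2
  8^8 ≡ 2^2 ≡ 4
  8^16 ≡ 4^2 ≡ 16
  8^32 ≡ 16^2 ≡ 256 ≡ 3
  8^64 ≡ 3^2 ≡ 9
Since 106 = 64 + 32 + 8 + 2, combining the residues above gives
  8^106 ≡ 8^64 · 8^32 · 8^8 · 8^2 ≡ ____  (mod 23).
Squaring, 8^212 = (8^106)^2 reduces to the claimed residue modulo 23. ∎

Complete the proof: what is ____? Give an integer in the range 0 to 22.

12

Multiply the listed residues: 9 · 3 · 4 · 18 = 27 → 108 → 1944.
Reducing modulo 23: 1944 = 84·23 + 12, so 8^106 ≡ 12.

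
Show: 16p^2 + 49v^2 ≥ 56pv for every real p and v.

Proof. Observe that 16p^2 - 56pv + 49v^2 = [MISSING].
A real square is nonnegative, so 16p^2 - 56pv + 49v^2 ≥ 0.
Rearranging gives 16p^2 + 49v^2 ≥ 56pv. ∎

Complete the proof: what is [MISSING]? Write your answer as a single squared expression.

(4p - 7v)^2

The leading and trailing coefficients are 4^2 and 7^2, and 56 = 2·4·7, so the trinomial is (4p - 7v)^2.
Hence 16p^2 - 56pv + 49v^2 ≥ 0.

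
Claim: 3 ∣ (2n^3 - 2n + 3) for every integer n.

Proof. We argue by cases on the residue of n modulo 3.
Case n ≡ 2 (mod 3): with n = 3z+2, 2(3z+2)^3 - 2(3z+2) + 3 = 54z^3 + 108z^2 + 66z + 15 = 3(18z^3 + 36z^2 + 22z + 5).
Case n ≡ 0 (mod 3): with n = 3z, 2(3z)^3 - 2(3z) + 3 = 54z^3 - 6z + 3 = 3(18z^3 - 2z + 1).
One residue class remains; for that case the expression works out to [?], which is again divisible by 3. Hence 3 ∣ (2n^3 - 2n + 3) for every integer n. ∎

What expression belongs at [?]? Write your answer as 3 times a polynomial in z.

Only n ≡ 1 (mod 3) is unaccounted for. Put n = 3z+1:
2(3z+1)^3 - 2(3z+1) + 3 expands to 54z^3 + 54z^2 + 12z + 3,
and factoring out 3 leaves 3(18z^3 + 18z^2 + 4z + 1).

3(18z^3 + 18z^2 + 4z + 1)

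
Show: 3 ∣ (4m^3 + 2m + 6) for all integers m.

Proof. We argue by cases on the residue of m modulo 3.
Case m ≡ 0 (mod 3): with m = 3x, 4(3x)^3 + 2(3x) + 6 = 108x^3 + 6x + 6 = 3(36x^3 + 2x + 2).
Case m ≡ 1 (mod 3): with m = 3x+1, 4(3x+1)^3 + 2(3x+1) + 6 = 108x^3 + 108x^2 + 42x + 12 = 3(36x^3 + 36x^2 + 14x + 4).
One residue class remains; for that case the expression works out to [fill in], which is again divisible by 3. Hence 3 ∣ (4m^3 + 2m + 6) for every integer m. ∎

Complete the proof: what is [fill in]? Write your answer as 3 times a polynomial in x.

The residues treated are {0, 1}, so the missing case is m ≡ 2 (mod 3); write m = 3x+2.
Then 4(3x+2)^3 + 2(3x+2) + 6 = 108x^3 + 216x^2 + 150x + 42 = 3(36x^3 + 72x^2 + 50x + 14).

3(36x^3 + 72x^2 + 50x + 14)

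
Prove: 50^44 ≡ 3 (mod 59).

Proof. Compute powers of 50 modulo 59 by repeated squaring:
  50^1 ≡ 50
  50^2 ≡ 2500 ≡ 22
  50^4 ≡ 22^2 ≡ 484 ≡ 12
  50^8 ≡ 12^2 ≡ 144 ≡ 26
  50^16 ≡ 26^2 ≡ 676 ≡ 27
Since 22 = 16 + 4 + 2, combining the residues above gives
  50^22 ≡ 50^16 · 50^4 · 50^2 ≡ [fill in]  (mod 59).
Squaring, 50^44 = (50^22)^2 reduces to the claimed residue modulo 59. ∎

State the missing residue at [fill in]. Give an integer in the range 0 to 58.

Multiply the listed residues: 27 · 12 · 22 = 324 → 7128.
Reducing modulo 59: 7128 = 120·59 + 48, so 50^22 ≡ 48.

48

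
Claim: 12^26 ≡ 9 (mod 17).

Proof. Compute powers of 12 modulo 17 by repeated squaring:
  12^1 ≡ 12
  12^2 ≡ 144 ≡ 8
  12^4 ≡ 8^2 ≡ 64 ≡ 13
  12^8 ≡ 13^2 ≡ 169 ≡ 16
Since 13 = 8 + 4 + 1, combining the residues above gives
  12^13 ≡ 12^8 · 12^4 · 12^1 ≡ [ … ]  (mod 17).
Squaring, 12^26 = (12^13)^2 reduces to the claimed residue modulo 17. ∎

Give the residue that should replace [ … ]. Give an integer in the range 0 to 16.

14

Multiply the listed residues: 16 · 13 · 12 = 208 → 2496.
Reducing modulo 17: 2496 = 146·17 + 14, so 12^13 ≡ 14.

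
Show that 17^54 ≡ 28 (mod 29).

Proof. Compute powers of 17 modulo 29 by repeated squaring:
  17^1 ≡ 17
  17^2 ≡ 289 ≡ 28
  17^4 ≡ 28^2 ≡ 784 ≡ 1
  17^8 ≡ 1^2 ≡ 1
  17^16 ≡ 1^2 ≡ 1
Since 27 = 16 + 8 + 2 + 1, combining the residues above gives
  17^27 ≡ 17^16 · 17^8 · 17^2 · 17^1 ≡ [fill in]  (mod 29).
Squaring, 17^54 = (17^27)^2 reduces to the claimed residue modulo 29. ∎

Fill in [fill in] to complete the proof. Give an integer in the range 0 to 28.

17^16 · 17^8 · 17^2 · 17^1 ≡ 1 · 1 · 28 · 17 = 476.
476 mod 29 = 12, so 17^27 ≡ 12 (mod 29).

12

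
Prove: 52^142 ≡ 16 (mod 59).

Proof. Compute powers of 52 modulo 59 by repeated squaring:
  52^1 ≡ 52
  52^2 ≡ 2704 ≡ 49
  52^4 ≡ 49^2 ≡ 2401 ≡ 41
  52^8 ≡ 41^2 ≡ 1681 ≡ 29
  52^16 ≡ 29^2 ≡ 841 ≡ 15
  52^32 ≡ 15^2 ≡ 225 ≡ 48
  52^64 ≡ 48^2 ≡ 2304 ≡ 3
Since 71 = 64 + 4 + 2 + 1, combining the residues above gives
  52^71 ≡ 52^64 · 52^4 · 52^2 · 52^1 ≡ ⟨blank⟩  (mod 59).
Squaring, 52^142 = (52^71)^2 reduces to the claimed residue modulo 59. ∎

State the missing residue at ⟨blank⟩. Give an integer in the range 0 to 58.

55

Multiply the listed residues: 3 · 41 · 49 · 52 = 123 → 6027 → 313404.
Reducing modulo 59: 313404 = 5311·59 + 55, so 52^71 ≡ 55.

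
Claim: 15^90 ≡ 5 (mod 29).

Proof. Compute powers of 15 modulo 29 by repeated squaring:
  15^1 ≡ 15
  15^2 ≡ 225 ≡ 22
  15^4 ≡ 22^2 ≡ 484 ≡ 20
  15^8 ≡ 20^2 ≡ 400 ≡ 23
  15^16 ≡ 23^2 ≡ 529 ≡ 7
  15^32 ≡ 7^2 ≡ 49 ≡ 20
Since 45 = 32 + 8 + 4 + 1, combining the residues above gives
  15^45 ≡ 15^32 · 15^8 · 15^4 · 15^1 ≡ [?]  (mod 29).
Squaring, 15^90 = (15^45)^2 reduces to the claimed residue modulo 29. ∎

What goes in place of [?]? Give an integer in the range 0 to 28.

18

15^32 · 15^8 · 15^4 · 15^1 ≡ 20 · 23 · 20 · 15 = 138000.
138000 mod 29 = 18, so 15^45 ≡ 18 (mod 29).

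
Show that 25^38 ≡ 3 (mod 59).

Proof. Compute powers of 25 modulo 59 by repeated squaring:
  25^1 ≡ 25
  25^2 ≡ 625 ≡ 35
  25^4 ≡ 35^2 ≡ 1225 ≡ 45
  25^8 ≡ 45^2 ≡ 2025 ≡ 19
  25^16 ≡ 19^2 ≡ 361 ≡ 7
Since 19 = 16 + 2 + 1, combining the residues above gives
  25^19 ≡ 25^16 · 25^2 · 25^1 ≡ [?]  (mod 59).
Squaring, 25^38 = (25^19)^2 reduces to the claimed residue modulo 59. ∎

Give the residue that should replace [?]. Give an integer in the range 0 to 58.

48

Multiply the listed residues: 7 · 35 · 25 = 245 → 6125.
Reducing modulo 59: 6125 = 103·59 + 48, so 25^19 ≡ 48.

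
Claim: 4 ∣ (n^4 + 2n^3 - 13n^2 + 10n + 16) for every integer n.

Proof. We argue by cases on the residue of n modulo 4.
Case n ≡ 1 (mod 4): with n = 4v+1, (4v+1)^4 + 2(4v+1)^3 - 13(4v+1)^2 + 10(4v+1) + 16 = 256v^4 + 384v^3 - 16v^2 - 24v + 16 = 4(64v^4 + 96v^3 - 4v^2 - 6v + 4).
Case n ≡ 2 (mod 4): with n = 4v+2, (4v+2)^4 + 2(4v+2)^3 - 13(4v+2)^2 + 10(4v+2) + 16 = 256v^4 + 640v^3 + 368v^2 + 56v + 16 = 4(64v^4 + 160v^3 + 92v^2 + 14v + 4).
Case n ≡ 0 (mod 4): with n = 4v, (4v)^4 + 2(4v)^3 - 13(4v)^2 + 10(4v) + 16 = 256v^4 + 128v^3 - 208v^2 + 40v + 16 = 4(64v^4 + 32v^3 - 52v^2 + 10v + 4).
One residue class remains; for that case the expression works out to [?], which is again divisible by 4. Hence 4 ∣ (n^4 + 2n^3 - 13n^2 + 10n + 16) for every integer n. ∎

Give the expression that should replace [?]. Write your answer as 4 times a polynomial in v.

Only n ≡ 3 (mod 4) is unaccounted for. Put n = 4v+3:
(4v+3)^4 + 2(4v+3)^3 - 13(4v+3)^2 + 10(4v+3) + 16 expands to 256v^4 + 896v^3 + 944v^2 + 376v + 64,
and factoring out 4 leaves 4(64v^4 + 224v^3 + 236v^2 + 94v + 16).

4(64v^4 + 224v^3 + 236v^2 + 94v + 16)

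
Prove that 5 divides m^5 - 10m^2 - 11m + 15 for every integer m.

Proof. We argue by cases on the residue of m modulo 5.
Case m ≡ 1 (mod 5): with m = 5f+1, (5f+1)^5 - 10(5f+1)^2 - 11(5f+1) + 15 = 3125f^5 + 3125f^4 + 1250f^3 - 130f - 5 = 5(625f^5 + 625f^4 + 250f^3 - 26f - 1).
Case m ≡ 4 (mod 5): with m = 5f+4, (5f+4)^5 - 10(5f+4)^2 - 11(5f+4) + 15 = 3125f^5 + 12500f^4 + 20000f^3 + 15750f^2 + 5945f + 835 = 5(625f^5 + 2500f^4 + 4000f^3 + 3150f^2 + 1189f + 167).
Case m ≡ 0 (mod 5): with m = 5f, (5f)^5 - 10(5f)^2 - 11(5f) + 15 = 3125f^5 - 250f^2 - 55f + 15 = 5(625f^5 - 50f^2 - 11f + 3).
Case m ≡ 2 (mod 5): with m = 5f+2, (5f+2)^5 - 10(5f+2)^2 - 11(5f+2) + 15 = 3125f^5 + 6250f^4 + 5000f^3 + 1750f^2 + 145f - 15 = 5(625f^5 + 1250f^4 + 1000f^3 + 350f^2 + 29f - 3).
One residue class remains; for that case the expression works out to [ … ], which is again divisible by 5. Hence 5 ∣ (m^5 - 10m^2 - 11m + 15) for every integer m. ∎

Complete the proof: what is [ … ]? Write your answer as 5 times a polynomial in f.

The residues treated are {1, 4, 0, 2}, so the missing case is m ≡ 3 (mod 5); write m = 5f+3.
Then (5f+3)^5 - 10(5f+3)^2 - 11(5f+3) + 15 = 3125f^5 + 9375f^4 + 11250f^3 + 6500f^2 + 1670f + 135 = 5(625f^5 + 1875f^4 + 2250f^3 + 1300f^2 + 334f + 27).

5(625f^5 + 1875f^4 + 2250f^3 + 1300f^2 + 334f + 27)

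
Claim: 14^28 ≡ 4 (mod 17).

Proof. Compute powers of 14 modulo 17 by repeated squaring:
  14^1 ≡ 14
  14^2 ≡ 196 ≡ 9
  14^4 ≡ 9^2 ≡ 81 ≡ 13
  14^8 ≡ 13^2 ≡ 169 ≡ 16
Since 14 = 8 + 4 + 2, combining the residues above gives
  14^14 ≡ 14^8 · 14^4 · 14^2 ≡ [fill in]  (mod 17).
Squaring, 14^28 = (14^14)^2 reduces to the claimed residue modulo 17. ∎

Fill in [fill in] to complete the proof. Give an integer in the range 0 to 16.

2

Multiply the listed residues: 16 · 13 · 9 = 208 → 1872.
Reducing modulo 17: 1872 = 110·17 + 2, so 14^14 ≡ 2.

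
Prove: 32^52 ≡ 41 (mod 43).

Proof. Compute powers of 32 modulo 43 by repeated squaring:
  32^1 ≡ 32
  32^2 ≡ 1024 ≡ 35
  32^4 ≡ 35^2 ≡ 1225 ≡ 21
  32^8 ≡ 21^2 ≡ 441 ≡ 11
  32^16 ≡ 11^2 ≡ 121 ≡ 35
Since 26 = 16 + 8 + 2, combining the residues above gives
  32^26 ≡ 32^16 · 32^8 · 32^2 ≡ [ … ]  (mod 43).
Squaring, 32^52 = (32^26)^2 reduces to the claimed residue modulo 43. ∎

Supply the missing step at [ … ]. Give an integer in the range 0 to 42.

16

Multiply the listed residues: 35 · 11 · 35 = 385 → 13475.
Reducing modulo 43: 13475 = 313·43 + 16, so 32^26 ≡ 16.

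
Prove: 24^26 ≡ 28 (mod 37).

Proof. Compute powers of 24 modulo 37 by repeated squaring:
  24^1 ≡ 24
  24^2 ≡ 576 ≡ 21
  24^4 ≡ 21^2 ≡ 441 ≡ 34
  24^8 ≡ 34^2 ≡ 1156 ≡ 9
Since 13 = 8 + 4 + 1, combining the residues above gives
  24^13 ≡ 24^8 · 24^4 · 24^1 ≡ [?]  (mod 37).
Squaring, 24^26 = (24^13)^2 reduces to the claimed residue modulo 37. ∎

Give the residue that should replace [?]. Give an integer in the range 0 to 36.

18

24^8 · 24^4 · 24^1 ≡ 9 · 34 · 24 = 7344.
7344 mod 37 = 18, so 24^13 ≡ 18 (mod 37).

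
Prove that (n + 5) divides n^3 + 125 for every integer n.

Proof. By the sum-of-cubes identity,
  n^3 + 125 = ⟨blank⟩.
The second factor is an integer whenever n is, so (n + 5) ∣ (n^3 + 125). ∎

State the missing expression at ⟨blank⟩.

a^3 + b^3 = (a + b)(a^2 - ab + b^2). With a = n, b = 5:
n^3 + 125 = (n + 5)(n^2 - 5n + 25).

(n + 5)(n^2 - 5n + 25)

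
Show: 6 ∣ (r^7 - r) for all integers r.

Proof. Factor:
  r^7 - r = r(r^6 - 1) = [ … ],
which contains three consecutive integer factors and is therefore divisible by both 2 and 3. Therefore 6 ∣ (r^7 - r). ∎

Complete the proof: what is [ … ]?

r^6 - 1 = (r^2 - 1)(r^4 + r^2 + 1), and r^2 - 1 = (r-1)(r+1).
So r(r^6 - 1) = (r - 1)r(r + 1)(r^4 + r^2 + 1).

(r - 1)r(r + 1)(r^4 + r^2 + 1)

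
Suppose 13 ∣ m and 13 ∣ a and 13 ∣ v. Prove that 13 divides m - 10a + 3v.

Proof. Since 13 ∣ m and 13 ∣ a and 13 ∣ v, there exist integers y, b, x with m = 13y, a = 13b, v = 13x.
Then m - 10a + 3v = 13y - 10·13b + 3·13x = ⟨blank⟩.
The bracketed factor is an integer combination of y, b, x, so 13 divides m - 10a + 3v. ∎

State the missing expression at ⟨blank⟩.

13(-10b + 3x + y)

Pull the common 13 out of every term: 13y - 10·13b + 3·13x = 13(-10b + 3x + y).
-10b + 3x + y is an integer, which exhibits the divisibility.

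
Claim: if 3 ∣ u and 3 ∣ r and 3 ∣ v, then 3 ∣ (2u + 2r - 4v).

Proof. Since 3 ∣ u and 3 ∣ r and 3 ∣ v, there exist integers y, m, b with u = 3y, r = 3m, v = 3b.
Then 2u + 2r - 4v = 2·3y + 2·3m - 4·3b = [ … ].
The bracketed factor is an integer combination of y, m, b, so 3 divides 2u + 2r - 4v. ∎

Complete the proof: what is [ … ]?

3(-4b + 2m + 2y)

Each term has a factor of 3: 2·3y + 2·3m - 4·3b = 3·(-4b + 2m + 2y).
Since -4b + 2m + 2y is an integer, 3 ∣ (2u + 2r - 4v).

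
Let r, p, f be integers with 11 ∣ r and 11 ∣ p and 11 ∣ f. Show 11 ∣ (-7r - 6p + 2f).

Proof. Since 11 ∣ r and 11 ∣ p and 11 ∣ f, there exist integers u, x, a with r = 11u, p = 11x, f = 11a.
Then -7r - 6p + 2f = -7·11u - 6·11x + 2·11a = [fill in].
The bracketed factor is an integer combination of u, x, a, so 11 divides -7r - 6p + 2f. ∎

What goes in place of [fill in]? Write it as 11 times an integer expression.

11(2a - 7u - 6x)

Pull the common 11 out of every term: -7·11u - 6·11x + 2·11a = 11(2a - 7u - 6x).
2a - 7u - 6x is an integer, which exhibits the divisibility.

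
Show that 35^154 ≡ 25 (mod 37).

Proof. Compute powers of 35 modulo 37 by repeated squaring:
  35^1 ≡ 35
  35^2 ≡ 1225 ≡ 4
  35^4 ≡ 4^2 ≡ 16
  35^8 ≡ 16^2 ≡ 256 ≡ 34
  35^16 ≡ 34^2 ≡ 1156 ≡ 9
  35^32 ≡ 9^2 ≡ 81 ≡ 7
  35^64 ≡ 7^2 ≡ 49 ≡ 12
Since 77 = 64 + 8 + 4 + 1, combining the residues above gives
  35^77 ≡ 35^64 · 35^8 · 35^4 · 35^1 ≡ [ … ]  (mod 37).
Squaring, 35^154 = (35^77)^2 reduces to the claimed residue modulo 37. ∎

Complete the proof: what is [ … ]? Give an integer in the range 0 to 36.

5

35^64 · 35^8 · 35^4 · 35^1 ≡ 12 · 34 · 16 · 35 = 228480.
228480 mod 37 = 5, so 35^77 ≡ 5 (mod 37).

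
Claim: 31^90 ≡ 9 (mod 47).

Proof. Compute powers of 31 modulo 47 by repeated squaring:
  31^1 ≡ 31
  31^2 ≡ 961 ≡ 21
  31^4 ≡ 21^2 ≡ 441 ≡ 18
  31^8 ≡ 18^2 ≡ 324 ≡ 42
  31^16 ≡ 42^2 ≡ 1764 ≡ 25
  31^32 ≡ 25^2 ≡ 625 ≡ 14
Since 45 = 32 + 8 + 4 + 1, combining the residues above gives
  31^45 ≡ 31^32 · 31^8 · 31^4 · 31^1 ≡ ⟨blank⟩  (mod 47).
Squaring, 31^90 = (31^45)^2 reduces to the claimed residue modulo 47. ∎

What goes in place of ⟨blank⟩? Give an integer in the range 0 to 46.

44

31^32 · 31^8 · 31^4 · 31^1 ≡ 14 · 42 · 18 · 31 = 328104.
328104 mod 47 = 44, so 31^45 ≡ 44 (mod 47).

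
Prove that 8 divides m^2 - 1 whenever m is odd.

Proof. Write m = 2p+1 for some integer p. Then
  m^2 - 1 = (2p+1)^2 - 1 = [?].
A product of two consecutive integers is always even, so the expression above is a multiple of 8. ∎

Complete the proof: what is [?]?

4p(p + 1)

(2p+1)^2 - 1 = 4p^2 + 4p + 1 - 1 = 4p^2 + 4p = 4p(p+1).
Since p and p+1 are consecutive, p(p+1) is even, and 4·(even) is a multiple of 8.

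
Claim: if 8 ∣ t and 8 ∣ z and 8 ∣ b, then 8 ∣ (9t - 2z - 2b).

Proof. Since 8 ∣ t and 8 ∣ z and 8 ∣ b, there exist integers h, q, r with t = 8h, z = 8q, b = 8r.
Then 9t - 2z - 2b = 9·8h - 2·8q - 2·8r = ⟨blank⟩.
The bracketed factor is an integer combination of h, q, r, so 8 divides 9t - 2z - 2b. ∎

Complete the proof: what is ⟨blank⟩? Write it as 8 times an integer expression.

8(9h - 2q - 2r)

Pull the common 8 out of every term: 9·8h - 2·8q - 2·8r = 8(9h - 2q - 2r).
9h - 2q - 2r is an integer, which exhibits the divisibility.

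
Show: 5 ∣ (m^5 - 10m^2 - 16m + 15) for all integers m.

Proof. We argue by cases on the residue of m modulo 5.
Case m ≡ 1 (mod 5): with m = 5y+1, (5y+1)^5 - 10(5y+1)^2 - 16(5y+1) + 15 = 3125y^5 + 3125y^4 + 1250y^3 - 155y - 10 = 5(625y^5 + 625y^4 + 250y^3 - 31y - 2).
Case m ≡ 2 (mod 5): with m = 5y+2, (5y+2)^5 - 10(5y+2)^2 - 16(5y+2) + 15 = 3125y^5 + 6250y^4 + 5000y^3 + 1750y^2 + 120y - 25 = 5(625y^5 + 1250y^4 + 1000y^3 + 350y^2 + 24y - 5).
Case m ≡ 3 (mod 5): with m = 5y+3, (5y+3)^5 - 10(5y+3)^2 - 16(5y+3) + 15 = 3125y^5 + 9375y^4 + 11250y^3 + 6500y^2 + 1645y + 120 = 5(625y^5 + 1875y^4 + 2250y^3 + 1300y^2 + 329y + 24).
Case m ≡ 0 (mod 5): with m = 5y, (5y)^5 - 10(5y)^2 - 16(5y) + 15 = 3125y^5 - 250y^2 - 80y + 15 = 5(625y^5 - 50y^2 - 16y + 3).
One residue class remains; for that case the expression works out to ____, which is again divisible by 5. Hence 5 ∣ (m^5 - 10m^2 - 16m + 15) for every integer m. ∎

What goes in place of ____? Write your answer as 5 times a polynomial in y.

5(625y^5 + 2500y^4 + 4000y^3 + 3150y^2 + 1184y + 163)

The residues treated are {1, 2, 3, 0}, so the missing case is m ≡ 4 (mod 5); write m = 5y+4.
Then (5y+4)^5 - 10(5y+4)^2 - 16(5y+4) + 15 = 3125y^5 + 12500y^4 + 20000y^3 + 15750y^2 + 5920y + 815 = 5(625y^5 + 2500y^4 + 4000y^3 + 3150y^2 + 1184y + 163).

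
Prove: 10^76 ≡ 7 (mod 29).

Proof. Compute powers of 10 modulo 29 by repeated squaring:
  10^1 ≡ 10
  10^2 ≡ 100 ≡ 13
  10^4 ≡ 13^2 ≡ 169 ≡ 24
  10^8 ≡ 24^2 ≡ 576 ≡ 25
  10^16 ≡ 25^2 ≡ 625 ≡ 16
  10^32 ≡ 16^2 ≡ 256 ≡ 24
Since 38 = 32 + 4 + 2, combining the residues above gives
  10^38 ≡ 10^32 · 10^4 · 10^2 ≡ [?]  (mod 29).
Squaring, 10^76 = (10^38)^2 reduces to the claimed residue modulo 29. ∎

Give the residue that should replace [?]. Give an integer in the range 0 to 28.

Multiply the listed residues: 24 · 24 · 13 = 576 → 7488.
Reducing modulo 29: 7488 = 258·29 + 6, so 10^38 ≡ 6.

6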